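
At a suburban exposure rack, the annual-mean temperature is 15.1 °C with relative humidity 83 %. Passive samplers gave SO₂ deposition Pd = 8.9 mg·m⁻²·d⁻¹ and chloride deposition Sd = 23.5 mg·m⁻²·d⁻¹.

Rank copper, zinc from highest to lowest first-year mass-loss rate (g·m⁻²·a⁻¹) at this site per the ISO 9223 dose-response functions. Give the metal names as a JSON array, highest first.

copper: temperature factor f = -0.080·(5.1) = -0.4080
  sulphur-dioxide contribution → 0.833 μm/a
  chloride contribution → 0.9998 μm/a
  total first-year rate 1.833 μm/a
  mass loss = 1.833 μm/a × 8.96 g/cm³ = 16.42 g·m⁻²·a⁻¹
zinc: temperature factor f = -0.071·(5.1) = -0.3621
  sulphur-dioxide contribution → 1.07 μm/a
  chloride contribution → 0.7419 μm/a
  total first-year rate 1.811 μm/a
  mass loss = 1.811 μm/a × 7.14 g/cm³ = 12.93 g·m⁻²·a⁻¹
Ordering by g·m⁻²·a⁻¹: copper (16.4) > zinc (12.9)

["copper", "zinc"]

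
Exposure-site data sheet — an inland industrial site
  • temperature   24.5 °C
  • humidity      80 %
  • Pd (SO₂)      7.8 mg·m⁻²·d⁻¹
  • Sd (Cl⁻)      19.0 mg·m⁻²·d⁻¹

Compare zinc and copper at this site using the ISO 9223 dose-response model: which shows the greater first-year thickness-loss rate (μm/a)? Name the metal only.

zinc: temperature factor f = -0.071·(14.5) = -1.0295
  Pd branch = 0.0129·Pd^0.44·e^(0.046·RH+f) = 0.451 μm/a
  Sd branch = 0.0175·Sd^0.57·e^(0.008·RH+0.085·T) = 1.427 μm/a
  sum: 0.451 + 1.427 → r_corr = 1.878 μm/a
copper: f(T) = -0.080·(T−10) [T>10 °C] = -1.1600
  SO₂ term: 0.0053·7.8^0.26·exp(0.059·80-1.1600) = 0.3179
  Sd branch = 0.01025·Sd^0.27·e^(0.036·RH+0.049·T) = 1.343 μm/a
  sum: 0.3179 + 1.343 → r_corr = 1.661 μm/a
Ordering by μm/a: zinc (1.88) > copper (1.66)

zinc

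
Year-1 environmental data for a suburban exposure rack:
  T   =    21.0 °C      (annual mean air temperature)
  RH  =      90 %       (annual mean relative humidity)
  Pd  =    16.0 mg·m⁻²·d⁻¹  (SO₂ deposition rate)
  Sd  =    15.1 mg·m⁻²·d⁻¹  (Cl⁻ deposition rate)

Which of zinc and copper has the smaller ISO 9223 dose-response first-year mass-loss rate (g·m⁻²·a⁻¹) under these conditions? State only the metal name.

zinc

zinc: temperature factor f = -0.071·(11.0) = -0.7810
  SO₂ term: 0.0129·16.0^0.44·exp(0.046·90-0.7810) = 1.257
  Cl⁻ term: 0.0175·15.1^0.57·exp(0.008·90+0.085·21.0) = 1.007
  sum: 1.257 + 1.007 → r_corr = 2.263 μm/a
  mass loss = 2.263 μm/a × 7.14 g/cm³ = 16.16 g·m⁻²·a⁻¹
copper: f(T) = -0.080·(T−10) [T>10 °C] = -0.8800
  SO₂ term: 0.0053·16.0^0.26·exp(0.059·90-0.8800) = 0.9147
  Sd branch = 0.01025·Sd^0.27·e^(0.036·RH+0.049·T) = 1.524 μm/a
  sum: 0.9147 + 1.524 → r_corr = 2.439 μm/a
  mass loss = 2.439 μm/a × 8.96 g/cm³ = 21.85 g·m⁻²·a⁻¹
Ordering by g·m⁻²·a⁻¹: copper (21.9) > zinc (16.2)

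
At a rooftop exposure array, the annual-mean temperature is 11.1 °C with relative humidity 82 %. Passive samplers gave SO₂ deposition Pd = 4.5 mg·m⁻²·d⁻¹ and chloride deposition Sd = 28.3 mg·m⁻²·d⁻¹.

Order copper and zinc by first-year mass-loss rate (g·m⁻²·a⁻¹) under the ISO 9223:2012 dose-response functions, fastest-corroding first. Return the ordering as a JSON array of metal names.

["copper", "zinc"]

copper: f(T) = -0.080·(T−10) [T>10 °C] = -0.0880
  sulphur-dioxide contribution → 0.9058 μm/a
  chloride contribution → 0.8336 μm/a
  ⇒ r_corr(copper) = 1.739 μm/a
  mass loss = 1.739 μm/a × 8.96 g/cm³ = 15.58 g·m⁻²·a⁻¹
zinc: T>10 °C ⇒ hinge -0.071·(11.1−10) = -0.0781
  sulphur-dioxide contribution → 1.005 μm/a
  chloride contribution → 0.5824 μm/a
  ⇒ r_corr(zinc) = 1.588 μm/a
  mass loss = 1.588 μm/a × 7.14 g/cm³ = 11.34 g·m⁻²·a⁻¹
Ordering by g·m⁻²·a⁻¹: copper (15.6) > zinc (11.3)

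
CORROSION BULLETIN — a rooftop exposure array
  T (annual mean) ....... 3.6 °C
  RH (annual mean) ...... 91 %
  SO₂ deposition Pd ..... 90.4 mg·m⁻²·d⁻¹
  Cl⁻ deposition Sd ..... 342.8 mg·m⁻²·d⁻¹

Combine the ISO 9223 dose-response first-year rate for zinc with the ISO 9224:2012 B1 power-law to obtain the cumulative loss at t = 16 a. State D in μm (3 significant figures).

zinc: f(T) = +0.038·(T−10) [T≤10 °C] = -0.2432
  SO₂ term: 0.0129·90.4^0.44·exp(0.046·91-0.2432) = 4.827
  Sd branch = 0.0175·Sd^0.57·e^(0.008·RH+0.085·T) = 1.371 μm/a
  sum: 4.827 + 1.371 → r_corr = 6.198 μm/a
ISO 9224: D(t) = r_corr · t^b with b = 0.813 (zinc, B1)
  D(16) = 6.198 × 16^0.813 = 6.198 × 9.527 = 59.04 μm

D(16) = 59.0 μm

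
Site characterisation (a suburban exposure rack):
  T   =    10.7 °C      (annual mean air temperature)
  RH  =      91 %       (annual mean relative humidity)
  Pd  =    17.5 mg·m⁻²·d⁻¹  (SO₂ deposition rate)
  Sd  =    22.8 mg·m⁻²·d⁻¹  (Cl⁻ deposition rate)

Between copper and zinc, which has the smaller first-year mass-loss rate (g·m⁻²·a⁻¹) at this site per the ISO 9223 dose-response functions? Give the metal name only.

copper: temperature factor f = -0.080·(0.7) = -0.0560
  Pd branch = 0.0053·Pd^0.26·e^(0.059·RH+f) = 2.264 μm/a
  Sd branch = 0.01025·Sd^0.27·e^(0.036·RH+0.049·T) = 1.066 μm/a
  r_corr = 2.264 + 1.066 = 3.33 μm/a
  mass loss = 3.33 μm/a × 8.96 g/cm³ = 29.84 g·m⁻²·a⁻¹
zinc: T>10 °C ⇒ hinge -0.071·(10.7−10) = -0.0497
  SO₂ term: 0.0129·17.5^0.44·exp(0.046·91-0.0497) = 2.844
  Sd branch = 0.0175·Sd^0.57·e^(0.008·RH+0.085·T) = 0.5348 μm/a
  r_corr = 2.844 + 0.5348 = 3.379 μm/a
  mass loss = 3.379 μm/a × 7.14 g/cm³ = 24.12 g·m⁻²·a⁻¹
Ordering by g·m⁻²·a⁻¹: copper (29.8) > zinc (24.1)

zinc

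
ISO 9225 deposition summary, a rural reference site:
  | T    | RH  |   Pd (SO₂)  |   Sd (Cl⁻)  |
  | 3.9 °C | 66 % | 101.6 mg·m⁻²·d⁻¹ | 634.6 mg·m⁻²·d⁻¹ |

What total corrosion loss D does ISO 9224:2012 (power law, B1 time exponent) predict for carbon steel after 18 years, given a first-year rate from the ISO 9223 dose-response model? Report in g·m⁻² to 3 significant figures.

carbon steel: T≤10 °C ⇒ hinge +0.150·(3.9−10) = -0.9150
  sulphur-dioxide contribution → 29.34 μm/a
  chloride contribution → 57.52 μm/a
  total first-year rate 86.86 μm/a
Long-term exponent b (ISO 9224 Table 2, B1) = 0.523
  D(18) = 86.86 × 18^0.523 = 86.86 × 4.534 = 393.8 μm
  Mass loss = 393.8 μm × 7.85 g/cm³ = 3092 g·m⁻²

D(18) = 3.09e+03 g·m⁻²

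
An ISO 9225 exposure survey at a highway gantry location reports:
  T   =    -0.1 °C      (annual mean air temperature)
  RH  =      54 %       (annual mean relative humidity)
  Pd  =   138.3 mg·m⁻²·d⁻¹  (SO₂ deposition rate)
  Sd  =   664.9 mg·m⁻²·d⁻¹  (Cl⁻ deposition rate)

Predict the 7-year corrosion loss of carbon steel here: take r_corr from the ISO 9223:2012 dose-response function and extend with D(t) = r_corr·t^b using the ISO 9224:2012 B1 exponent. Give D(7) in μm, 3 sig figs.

D(7) = 135 μm

carbon steel: temperature factor f = +0.150·(-10.1) = -1.5150
  sulphur-dioxide contribution → 14.87 μm/a
  chloride contribution → 33.95 μm/a
  ⇒ r_corr(carbon steel) = 48.82 μm/a
Power-law: D(7) = r_corr · 7^0.523
  D(7) = 48.82 × 7^0.523 = 48.82 × 2.767 = 135.1 μm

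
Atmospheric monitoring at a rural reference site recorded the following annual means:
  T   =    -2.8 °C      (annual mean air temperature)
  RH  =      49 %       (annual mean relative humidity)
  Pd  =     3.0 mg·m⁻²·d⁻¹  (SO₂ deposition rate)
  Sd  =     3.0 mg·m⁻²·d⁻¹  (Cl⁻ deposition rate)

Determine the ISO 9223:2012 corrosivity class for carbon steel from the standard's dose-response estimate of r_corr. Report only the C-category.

carbon steel: temperature factor f = +0.150·(-12.8) = -1.9200
  SO₂ term: 1.77·3.0^0.52·exp(0.02·49-1.9200) = 1.224
  Sd branch = 0.102·Sd^0.62·e^(0.033·RH+0.04·T) = 0.9079 μm/a
  r_corr = 1.224 + 0.9079 = 2.132 μm/a
2.13 μm/a falls in (1.3, 25] for carbon steel → category C2

C2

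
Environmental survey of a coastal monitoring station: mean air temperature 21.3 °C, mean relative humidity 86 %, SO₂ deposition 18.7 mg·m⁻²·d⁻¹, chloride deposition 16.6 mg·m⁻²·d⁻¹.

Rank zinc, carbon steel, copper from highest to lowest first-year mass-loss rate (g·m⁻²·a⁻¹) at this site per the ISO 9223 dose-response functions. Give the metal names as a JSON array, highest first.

zinc: T>10 °C ⇒ hinge -0.071·(21.3−10) = -0.8023
  SO₂ term: 0.0129·18.7^0.44·exp(0.046·86-0.8023) = 1.096
  Cl⁻ term: 0.0175·16.6^0.57·exp(0.008·86+0.085·21.3) = 1.056
  r_corr = 1.096 + 1.056 = 2.152 μm/a
  mass loss = 2.152 μm/a × 7.14 g/cm³ = 15.36 g·m⁻²·a⁻¹
carbon steel: f(T) = -0.054·(T−10) [T>10 °C] = -0.6102
  Pd branch = 1.77·Pd^0.52·e^(0.02·RH+f) = 24.62 μm/a
  Cl⁻ term: 0.102·16.6^0.62·exp(0.033·86+0.04·21.3) = 23.31
  r_corr = 24.62 + 23.31 = 47.94 μm/a
  mass loss = 47.94 μm/a × 7.85 g/cm³ = 376.3 g·m⁻²·a⁻¹
copper: f(T) = -0.080·(T−10) [T>10 °C] = -0.9040
  Pd branch = 0.0053·Pd^0.26·e^(0.059·RH+f) = 0.7345 μm/a
  Sd branch = 0.01025·Sd^0.27·e^(0.036·RH+0.049·T) = 1.374 μm/a
  r_corr = 0.7345 + 1.374 = 2.108 μm/a
  mass loss = 2.108 μm/a × 8.96 g/cm³ = 18.89 g·m⁻²·a⁻¹
Ordering by g·m⁻²·a⁻¹: carbon steel (376) > copper (18.9) > zinc (15.4)

["carbon steel", "copper", "zinc"]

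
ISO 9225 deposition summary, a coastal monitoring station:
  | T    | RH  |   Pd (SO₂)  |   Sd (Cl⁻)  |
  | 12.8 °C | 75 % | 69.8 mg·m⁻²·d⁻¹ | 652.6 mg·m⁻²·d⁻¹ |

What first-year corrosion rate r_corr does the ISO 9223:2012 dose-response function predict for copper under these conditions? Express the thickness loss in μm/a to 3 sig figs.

copper: T>10 °C ⇒ hinge -0.080·(12.8−10) = -0.2240
  sulphur-dioxide contribution → 1.067 μm/a
  chloride contribution → 1.643 μm/a
  total first-year rate 2.71 μm/a

r_corr = 2.71 μm/a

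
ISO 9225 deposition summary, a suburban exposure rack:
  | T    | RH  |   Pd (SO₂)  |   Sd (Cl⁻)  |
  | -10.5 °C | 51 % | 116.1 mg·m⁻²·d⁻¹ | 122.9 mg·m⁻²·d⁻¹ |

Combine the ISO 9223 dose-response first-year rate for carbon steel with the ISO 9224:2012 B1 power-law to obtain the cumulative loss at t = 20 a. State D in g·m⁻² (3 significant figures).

carbon steel: temperature factor f = +0.150·(-20.5) = -3.0750
  Pd branch = 1.77·Pd^0.52·e^(0.02·RH+f) = 2.687 μm/a
  Sd branch = 0.102·Sd^0.62·e^(0.033·RH+0.04·T) = 7.123 μm/a
  sum: 2.687 + 7.123 → r_corr = 9.809 μm/a
ISO 9224: D(t) = r_corr · t^b with b = 0.523 (carbon steel, B1)
  D(20) = 9.809 × 20^0.523 = 9.809 × 4.791 = 47 μm
  Mass loss = 47 μm × 7.85 g/cm³ = 368.9 g·m⁻²

D(20) = 369 g·m⁻²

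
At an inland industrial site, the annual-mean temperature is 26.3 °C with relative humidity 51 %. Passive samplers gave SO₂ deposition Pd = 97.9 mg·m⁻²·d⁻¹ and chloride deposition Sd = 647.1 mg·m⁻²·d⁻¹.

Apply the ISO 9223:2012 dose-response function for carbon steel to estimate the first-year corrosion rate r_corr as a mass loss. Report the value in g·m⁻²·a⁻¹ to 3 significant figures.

carbon steel: temperature factor f = -0.054·(16.3) = -0.8802
  sulphur-dioxide contribution → 22.07 μm/a
  chloride contribution → 86.94 μm/a
  ⇒ r_corr(carbon steel) = 109 μm/a
Convert to mass loss: 109 μm/a × 7.85 g/cm³ = 855.7 g·m⁻²·a⁻¹

r_corr = 856 g·m⁻²·a⁻¹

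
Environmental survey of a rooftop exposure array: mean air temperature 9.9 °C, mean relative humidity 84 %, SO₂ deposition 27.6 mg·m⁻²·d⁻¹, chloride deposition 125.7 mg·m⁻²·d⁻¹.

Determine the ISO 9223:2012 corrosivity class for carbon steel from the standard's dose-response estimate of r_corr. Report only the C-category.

carbon steel: f(T) = +0.150·(T−10) [T≤10 °C] = -0.0150
  Pd branch = 1.77·Pd^0.52·e^(0.02·RH+f) = 52.52 μm/a
  Sd branch = 0.102·Sd^0.62·e^(0.033·RH+0.04·T) = 48.53 μm/a
  sum: 52.52 + 48.53 → r_corr = 101.1 μm/a
101 μm/a falls in (80, 200] for carbon steel → category C5

C5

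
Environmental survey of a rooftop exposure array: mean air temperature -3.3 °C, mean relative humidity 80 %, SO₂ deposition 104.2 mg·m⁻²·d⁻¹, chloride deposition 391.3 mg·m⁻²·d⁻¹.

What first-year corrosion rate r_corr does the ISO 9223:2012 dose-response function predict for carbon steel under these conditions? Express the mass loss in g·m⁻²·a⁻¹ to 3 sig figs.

carbon steel: T≤10 °C ⇒ hinge +0.150·(-3.3−10) = -1.9950
  Pd branch = 1.77·Pd^0.52·e^(0.02·RH+f) = 13.36 μm/a
  Sd branch = 0.102·Sd^0.62·e^(0.033·RH+0.04·T) = 50.72 μm/a
  sum: 13.36 + 50.72 → r_corr = 64.08 μm/a
Convert to mass loss: 64.08 μm/a × 7.85 g/cm³ = 503 g·m⁻²·a⁻¹

r_corr = 503 g·m⁻²·a⁻¹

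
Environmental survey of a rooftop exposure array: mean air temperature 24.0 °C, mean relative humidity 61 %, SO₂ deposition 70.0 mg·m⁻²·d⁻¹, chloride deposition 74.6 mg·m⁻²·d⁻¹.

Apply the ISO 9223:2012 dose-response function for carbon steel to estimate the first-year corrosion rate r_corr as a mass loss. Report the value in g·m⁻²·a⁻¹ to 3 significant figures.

r_corr = 428 g·m⁻²·a⁻¹

carbon steel: T>10 °C ⇒ hinge -0.054·(24.0−10) = -0.7560
  sulphur-dioxide contribution → 25.64 μm/a
  chloride contribution → 28.9 μm/a
  total first-year rate 54.54 μm/a
Convert to mass loss: 54.54 μm/a × 7.85 g/cm³ = 428.1 g·m⁻²·a⁻¹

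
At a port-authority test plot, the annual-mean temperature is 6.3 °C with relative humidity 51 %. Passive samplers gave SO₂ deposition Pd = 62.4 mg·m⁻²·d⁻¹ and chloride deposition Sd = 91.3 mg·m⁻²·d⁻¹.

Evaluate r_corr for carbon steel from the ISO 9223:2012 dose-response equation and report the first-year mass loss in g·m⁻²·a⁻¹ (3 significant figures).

r_corr = 281 g·m⁻²·a⁻¹

carbon steel: f(T) = +0.150·(T−10) [T≤10 °C] = -0.5550
  sulphur-dioxide contribution → 24.18 μm/a
  chloride contribution → 11.6 μm/a
  total first-year rate 35.78 μm/a
Convert to mass loss: 35.78 μm/a × 7.85 g/cm³ = 280.9 g·m⁻²·a⁻¹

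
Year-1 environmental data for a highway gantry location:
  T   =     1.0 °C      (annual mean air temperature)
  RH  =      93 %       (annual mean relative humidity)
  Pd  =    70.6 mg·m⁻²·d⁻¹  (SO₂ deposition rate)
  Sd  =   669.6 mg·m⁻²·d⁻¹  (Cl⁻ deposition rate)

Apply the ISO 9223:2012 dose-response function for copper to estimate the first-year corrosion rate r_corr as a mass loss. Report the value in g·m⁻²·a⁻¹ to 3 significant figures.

r_corr = 27.1 g·m⁻²·a⁻¹

copper: T≤10 °C ⇒ hinge +0.126·(1.0−10) = -1.1340
  sulphur-dioxide contribution → 1.246 μm/a
  chloride contribution → 1.774 μm/a
  total first-year rate 3.02 μm/a
Convert to mass loss: 3.02 μm/a × 8.96 g/cm³ = 27.06 g·m⁻²·a⁻¹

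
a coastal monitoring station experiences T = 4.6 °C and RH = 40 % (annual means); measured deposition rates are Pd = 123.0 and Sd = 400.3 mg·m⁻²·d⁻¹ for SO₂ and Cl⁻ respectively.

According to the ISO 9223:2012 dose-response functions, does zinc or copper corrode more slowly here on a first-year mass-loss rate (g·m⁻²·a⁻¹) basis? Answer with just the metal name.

copper

zinc: T≤10 °C ⇒ hinge +0.038·(4.6−10) = -0.2052
  SO₂ term: 0.0129·123.0^0.44·exp(0.046·40-0.2052) = 0.5497
  Sd branch = 0.0175·Sd^0.57·e^(0.008·RH+0.085·T) = 1.084 μm/a
  sum: 0.5497 + 1.084 → r_corr = 1.634 μm/a
  mass loss = 1.634 μm/a × 7.14 g/cm³ = 11.67 g·m⁻²·a⁻¹
copper: temperature factor f = +0.126·(-5.4) = -0.6804
  SO₂ term: 0.0053·123.0^0.26·exp(0.059·40-0.6804) = 0.09933
  Cl⁻ term: 0.01025·400.3^0.27·exp(0.036·40+0.049·4.6) = 0.2733
  sum: 0.09933 + 0.2733 → r_corr = 0.3726 μm/a
  mass loss = 0.3726 μm/a × 8.96 g/cm³ = 3.339 g·m⁻²·a⁻¹
Ordering by g·m⁻²·a⁻¹: zinc (11.7) > copper (3.34)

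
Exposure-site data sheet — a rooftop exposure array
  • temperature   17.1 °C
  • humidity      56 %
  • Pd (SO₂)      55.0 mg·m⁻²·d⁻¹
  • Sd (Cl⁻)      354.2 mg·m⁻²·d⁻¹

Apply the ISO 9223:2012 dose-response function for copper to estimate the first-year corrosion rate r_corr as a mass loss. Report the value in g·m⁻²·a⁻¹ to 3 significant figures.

r_corr = 9.85 g·m⁻²·a⁻¹

copper: T>10 °C ⇒ hinge -0.080·(17.1−10) = -0.5680
  SO₂ term: 0.0053·55.0^0.26·exp(0.059·56-0.5680) = 0.2317
  Sd branch = 0.01025·Sd^0.27·e^(0.036·RH+0.049·T) = 0.8679 μm/a
  r_corr = 0.2317 + 0.8679 = 1.1 μm/a
Convert to mass loss: 1.1 μm/a × 8.96 g/cm³ = 9.852 g·m⁻²·a⁻¹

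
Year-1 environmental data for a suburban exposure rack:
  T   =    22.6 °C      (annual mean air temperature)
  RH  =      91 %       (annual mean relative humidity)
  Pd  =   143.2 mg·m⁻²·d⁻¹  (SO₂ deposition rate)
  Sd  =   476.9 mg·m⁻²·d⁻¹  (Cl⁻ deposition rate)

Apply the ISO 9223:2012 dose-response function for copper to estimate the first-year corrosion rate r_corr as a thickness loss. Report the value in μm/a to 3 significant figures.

r_corr = 5.85 μm/a

copper: f(T) = -0.080·(T−10) [T>10 °C] = -1.0080
  Pd branch = 0.0053·Pd^0.26·e^(0.059·RH+f) = 1.509 μm/a
  Sd branch = 0.01025·Sd^0.27·e^(0.036·RH+0.049·T) = 4.341 μm/a
  r_corr = 1.509 + 4.341 = 5.85 μm/a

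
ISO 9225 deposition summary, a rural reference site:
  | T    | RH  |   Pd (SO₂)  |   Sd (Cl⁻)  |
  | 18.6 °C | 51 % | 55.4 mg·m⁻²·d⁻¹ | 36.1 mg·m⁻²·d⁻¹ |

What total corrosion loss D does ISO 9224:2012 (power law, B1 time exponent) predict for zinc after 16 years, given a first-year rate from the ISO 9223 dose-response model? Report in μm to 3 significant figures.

D(16) = 13.5 μm

zinc: T>10 °C ⇒ hinge -0.071·(18.6−10) = -0.6106
  Pd branch = 0.0129·Pd^0.44·e^(0.046·RH+f) = 0.428 μm/a
  Cl⁻ term: 0.0175·36.1^0.57·exp(0.008·51+0.085·18.6) = 0.9877
  r_corr = 0.428 + 0.9877 = 1.416 μm/a
ISO 9224: D(t) = r_corr · t^b with b = 0.813 (zinc, B1)
  D(16) = 1.416 × 16^0.813 = 1.416 × 9.527 = 13.49 μm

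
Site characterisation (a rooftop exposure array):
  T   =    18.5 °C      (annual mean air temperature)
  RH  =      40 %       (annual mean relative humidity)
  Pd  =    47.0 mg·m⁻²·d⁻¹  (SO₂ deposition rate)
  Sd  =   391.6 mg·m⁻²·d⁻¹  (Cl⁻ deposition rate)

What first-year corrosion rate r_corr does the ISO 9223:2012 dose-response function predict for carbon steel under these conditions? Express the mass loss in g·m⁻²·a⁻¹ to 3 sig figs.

carbon steel: T>10 °C ⇒ hinge -0.054·(18.5−10) = -0.4590
  Pd branch = 1.77·Pd^0.52·e^(0.02·RH+f) = 18.43 μm/a
  Sd branch = 0.102·Sd^0.62·e^(0.033·RH+0.04·T) = 32.42 μm/a
  sum: 18.43 + 32.42 → r_corr = 50.85 μm/a
Convert to mass loss: 50.85 μm/a × 7.85 g/cm³ = 399.2 g·m⁻²·a⁻¹

r_corr = 399 g·m⁻²·a⁻¹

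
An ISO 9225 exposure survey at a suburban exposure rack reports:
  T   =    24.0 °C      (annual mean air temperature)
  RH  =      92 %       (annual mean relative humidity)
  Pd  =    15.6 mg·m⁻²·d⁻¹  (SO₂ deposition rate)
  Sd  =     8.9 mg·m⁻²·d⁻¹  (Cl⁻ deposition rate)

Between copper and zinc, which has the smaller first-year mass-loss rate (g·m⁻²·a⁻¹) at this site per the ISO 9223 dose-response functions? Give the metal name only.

zinc

copper: f(T) = -0.080·(T−10) [T>10 °C] = -1.1200
  Pd branch = 0.0053·Pd^0.26·e^(0.059·RH+f) = 0.8043 μm/a
  Sd branch = 0.01025·Sd^0.27·e^(0.036·RH+0.049·T) = 1.645 μm/a
  r_corr = 0.8043 + 1.645 = 2.449 μm/a
  mass loss = 2.449 μm/a × 8.96 g/cm³ = 21.95 g·m⁻²·a⁻¹
zinc: f(T) = -0.071·(T−10) [T>10 °C] = -0.9940
  SO₂ term: 0.0129·15.6^0.44·exp(0.046·92-0.9940) = 1.101
  Cl⁻ term: 0.0175·8.9^0.57·exp(0.008·92+0.085·24.0) = 0.9768
  r_corr = 1.101 + 0.9768 = 2.078 μm/a
  mass loss = 2.078 μm/a × 7.14 g/cm³ = 14.84 g·m⁻²·a⁻¹
Ordering by g·m⁻²·a⁻¹: copper (21.9) > zinc (14.8)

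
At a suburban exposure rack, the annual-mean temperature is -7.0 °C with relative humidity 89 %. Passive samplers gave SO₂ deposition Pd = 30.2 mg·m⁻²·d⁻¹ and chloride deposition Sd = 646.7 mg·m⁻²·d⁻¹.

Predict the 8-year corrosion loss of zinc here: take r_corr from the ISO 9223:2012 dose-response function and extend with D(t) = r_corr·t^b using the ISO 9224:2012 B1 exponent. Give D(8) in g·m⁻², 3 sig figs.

D(8) = 101 g·m⁻²

zinc: T≤10 °C ⇒ hinge +0.038·(-7.0−10) = -0.6460
  Pd branch = 0.0129·Pd^0.44·e^(0.046·RH+f) = 1.817 μm/a
  Sd branch = 0.0175·Sd^0.57·e^(0.008·RH+0.085·T) = 0.787 μm/a
  sum: 1.817 + 0.787 → r_corr = 2.603 μm/a
Long-term exponent b (ISO 9224 Table 2, B1) = 0.813
  D(8) = 2.603 × 8^0.813 = 2.603 × 5.423 = 14.12 μm
  Mass loss = 14.12 μm × 7.14 g/cm³ = 100.8 g·m⁻²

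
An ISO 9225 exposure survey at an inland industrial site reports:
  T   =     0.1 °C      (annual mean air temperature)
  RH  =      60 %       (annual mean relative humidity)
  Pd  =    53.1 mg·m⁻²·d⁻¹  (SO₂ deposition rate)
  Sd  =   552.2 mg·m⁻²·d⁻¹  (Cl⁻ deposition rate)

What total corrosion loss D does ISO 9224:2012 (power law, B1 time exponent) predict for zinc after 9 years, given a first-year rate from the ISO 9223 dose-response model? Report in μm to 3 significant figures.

zinc: T≤10 °C ⇒ hinge +0.038·(0.1−10) = -0.3762
  SO₂ term: 0.0129·53.1^0.44·exp(0.046·60-0.3762) = 0.8033
  Sd branch = 0.0175·Sd^0.57·e^(0.008·RH+0.085·T) = 1.043 μm/a
  sum: 0.8033 + 1.043 → r_corr = 1.846 μm/a
Power-law: D(9) = r_corr · 9^0.813
  D(9) = 1.846 × 9^0.813 = 1.846 × 5.968 = 11.02 μm

D(9) = 11.0 μm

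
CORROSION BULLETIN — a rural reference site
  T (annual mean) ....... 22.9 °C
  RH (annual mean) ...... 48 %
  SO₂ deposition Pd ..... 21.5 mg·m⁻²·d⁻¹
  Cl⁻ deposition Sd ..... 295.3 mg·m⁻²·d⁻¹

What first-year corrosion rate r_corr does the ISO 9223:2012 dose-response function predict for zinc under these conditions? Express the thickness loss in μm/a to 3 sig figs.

zinc: T>10 °C ⇒ hinge -0.071·(22.9−10) = -0.9159
  sulphur-dioxide contribution → 0.1811 μm/a
  chloride contribution → 4.605 μm/a
  ⇒ r_corr(zinc) = 4.786 μm/a

r_corr = 4.79 μm/a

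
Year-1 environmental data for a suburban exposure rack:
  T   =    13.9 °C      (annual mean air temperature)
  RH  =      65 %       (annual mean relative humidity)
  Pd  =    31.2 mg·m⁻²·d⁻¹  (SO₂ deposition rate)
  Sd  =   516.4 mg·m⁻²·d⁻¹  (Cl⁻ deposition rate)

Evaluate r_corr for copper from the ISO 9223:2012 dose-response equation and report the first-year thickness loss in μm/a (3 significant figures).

r_corr = 1.58 μm/a

copper: temperature factor f = -0.080·(3.9) = -0.3120
  sulphur-dioxide contribution → 0.4393 μm/a
  chloride contribution → 1.136 μm/a
  ⇒ r_corr(copper) = 1.575 μm/a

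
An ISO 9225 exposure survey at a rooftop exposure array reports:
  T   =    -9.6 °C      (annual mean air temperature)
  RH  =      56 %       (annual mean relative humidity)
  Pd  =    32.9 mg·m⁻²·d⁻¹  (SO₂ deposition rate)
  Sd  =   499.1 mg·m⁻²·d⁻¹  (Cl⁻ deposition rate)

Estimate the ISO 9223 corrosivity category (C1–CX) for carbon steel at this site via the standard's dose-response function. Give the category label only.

C2

carbon steel: f(T) = +0.150·(T−10) [T≤10 °C] = -2.9400
  Pd branch = 1.77·Pd^0.52·e^(0.02·RH+f) = 1.764 μm/a
  Sd branch = 0.102·Sd^0.62·e^(0.033·RH+0.04·T) = 20.76 μm/a
  sum: 1.764 + 20.76 → r_corr = 22.53 μm/a
22.5 μm/a falls in (1.3, 25] for carbon steel → category C2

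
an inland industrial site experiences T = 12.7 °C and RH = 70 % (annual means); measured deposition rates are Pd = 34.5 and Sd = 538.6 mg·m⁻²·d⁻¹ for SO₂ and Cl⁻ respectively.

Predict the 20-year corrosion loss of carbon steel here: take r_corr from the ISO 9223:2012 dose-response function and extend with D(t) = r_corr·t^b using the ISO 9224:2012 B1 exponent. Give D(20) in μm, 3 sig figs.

D(20) = 591 μm

carbon steel: T>10 °C ⇒ hinge -0.054·(12.7−10) = -0.1458
  Pd branch = 1.77·Pd^0.52·e^(0.02·RH+f) = 39.11 μm/a
  Cl⁻ term: 0.102·538.6^0.62·exp(0.033·70+0.04·12.7) = 84.3
  sum: 39.11 + 84.3 → r_corr = 123.4 μm/a
Power-law: D(20) = r_corr · 20^0.523
  D(20) = 123.4 × 20^0.523 = 123.4 × 4.791 = 591.3 μm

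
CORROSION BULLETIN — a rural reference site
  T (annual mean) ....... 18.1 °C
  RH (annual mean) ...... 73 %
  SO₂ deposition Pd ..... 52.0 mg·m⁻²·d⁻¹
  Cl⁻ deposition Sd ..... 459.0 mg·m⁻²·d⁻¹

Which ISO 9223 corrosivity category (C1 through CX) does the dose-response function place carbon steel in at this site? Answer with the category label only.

C5

carbon steel: f(T) = -0.054·(T−10) [T>10 °C] = -0.4374
  Pd branch = 1.77·Pd^0.52·e^(0.02·RH+f) = 38.41 μm/a
  Sd branch = 0.102·Sd^0.62·e^(0.033·RH+0.04·T) = 104.6 μm/a
  sum: 38.41 + 104.6 → r_corr = 143 μm/a
143 μm/a falls in (80, 200] for carbon steel → category C5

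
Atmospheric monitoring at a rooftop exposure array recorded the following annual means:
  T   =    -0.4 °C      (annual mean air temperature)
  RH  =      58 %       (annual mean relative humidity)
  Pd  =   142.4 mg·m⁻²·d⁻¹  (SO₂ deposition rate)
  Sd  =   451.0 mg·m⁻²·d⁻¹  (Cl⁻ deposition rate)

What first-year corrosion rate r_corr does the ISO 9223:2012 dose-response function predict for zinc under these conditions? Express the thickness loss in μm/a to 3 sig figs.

zinc: f(T) = +0.038·(T−10) [T≤10 °C] = -0.3952
  SO₂ term: 0.0129·142.4^0.44·exp(0.046·58-0.3952) = 1.11
  Cl⁻ term: 0.0175·451.0^0.57·exp(0.008·58+0.085·-0.4) = 0.8763
  r_corr = 1.11 + 0.8763 = 1.986 μm/a

r_corr = 1.99 μm/a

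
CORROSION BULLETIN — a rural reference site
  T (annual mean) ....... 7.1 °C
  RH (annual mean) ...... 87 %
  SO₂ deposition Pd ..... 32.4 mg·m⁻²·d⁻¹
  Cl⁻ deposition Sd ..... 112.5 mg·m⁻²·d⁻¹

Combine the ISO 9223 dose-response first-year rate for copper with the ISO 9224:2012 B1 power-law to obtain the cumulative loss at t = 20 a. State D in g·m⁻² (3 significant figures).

D(20) = 180 g·m⁻²

copper: T≤10 °C ⇒ hinge +0.126·(7.1−10) = -0.3654
  SO₂ term: 0.0053·32.4^0.26·exp(0.059·87-0.3654) = 1.54
  Cl⁻ term: 0.01025·112.5^0.27·exp(0.036·87+0.049·7.1) = 1.191
  r_corr = 1.54 + 1.191 = 2.731 μm/a
Long-term exponent b (ISO 9224 Table 2, B1) = 0.667
  D(20) = 2.731 × 20^0.667 = 2.731 × 7.375 = 20.14 μm
  Mass loss = 20.14 μm × 8.96 g/cm³ = 180.5 g·m⁻²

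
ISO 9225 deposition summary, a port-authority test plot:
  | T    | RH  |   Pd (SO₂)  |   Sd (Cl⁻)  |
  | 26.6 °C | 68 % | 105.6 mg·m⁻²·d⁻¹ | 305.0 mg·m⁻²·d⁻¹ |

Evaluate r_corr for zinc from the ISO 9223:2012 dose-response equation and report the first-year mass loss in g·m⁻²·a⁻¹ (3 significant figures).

zinc: temperature factor f = -0.071·(16.6) = -1.1786
  Pd branch = 0.0129·Pd^0.44·e^(0.046·RH+f) = 0.7041 μm/a
  Sd branch = 0.0175·Sd^0.57·e^(0.008·RH+0.085·T) = 7.539 μm/a
  r_corr = 0.7041 + 7.539 = 8.243 μm/a
Convert to mass loss: 8.243 μm/a × 7.14 g/cm³ = 58.85 g·m⁻²·a⁻¹

r_corr = 58.9 g·m⁻²·a⁻¹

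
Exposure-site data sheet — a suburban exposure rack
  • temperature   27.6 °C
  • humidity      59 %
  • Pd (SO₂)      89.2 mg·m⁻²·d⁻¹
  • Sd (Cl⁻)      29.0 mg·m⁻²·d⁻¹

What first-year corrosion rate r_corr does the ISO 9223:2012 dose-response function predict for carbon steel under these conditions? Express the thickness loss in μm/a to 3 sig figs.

carbon steel: temperature factor f = -0.054·(17.6) = -0.9504
  sulphur-dioxide contribution → 23.01 μm/a
  chloride contribution → 17.39 μm/a
  total first-year rate 40.4 μm/a

r_corr = 40.4 μm/a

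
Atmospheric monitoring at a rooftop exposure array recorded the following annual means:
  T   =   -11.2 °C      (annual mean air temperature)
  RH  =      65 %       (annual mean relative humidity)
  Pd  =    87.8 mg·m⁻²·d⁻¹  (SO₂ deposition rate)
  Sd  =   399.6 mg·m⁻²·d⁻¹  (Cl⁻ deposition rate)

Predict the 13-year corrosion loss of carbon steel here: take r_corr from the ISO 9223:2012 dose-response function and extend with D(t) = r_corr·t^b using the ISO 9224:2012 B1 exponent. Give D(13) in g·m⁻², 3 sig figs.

D(13) = 769 g·m⁻²

carbon steel: temperature factor f = +0.150·(-21.2) = -3.1800
  SO₂ term: 1.77·87.8^0.52·exp(0.02·65-3.1800) = 2.768
  Cl⁻ term: 0.102·399.6^0.62·exp(0.033·65+0.04·-11.2) = 22.84
  sum: 2.768 + 22.84 → r_corr = 25.6 μm/a
Long-term exponent b (ISO 9224 Table 2, B1) = 0.523
  D(13) = 25.6 × 13^0.523 = 25.6 × 3.825 = 97.92 μm
  Mass loss = 97.92 μm × 7.85 g/cm³ = 768.7 g·m⁻²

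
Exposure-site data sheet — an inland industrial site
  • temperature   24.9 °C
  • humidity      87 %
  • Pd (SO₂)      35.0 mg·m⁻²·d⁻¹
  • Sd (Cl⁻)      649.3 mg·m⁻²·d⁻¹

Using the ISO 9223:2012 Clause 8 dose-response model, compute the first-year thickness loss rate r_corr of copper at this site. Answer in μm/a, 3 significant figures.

copper: T>10 °C ⇒ hinge -0.080·(24.9−10) = -1.1920
  sulphur-dioxide contribution → 0.6875 μm/a
  chloride contribution → 4.573 μm/a
  ⇒ r_corr(copper) = 5.26 μm/a

r_corr = 5.26 μm/a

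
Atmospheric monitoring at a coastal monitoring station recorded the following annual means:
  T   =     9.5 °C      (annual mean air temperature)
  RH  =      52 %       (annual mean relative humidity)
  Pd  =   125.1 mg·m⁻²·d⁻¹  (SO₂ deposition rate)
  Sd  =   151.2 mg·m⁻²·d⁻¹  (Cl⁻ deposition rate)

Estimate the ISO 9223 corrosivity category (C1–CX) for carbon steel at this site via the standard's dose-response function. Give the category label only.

C4

carbon steel: temperature factor f = +0.150·(-0.5) = -0.0750
  SO₂ term: 1.77·125.1^0.52·exp(0.02·52-0.0750) = 57.23
  Sd branch = 0.102·Sd^0.62·e^(0.033·RH+0.04·T) = 18.63 μm/a
  sum: 57.23 + 18.63 → r_corr = 75.86 μm/a
75.9 μm/a falls in (50, 80] for carbon steel → category C4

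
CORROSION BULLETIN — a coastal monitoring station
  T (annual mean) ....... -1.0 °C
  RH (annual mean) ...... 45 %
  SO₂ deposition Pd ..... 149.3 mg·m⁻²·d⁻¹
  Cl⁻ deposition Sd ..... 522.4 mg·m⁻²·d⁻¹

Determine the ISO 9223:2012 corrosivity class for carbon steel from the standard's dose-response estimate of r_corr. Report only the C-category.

carbon steel: f(T) = +0.150·(T−10) [T≤10 °C] = -1.6500
  Pd branch = 1.77·Pd^0.52·e^(0.02·RH+f) = 11.29 μm/a
  Cl⁻ term: 0.102·522.4^0.62·exp(0.033·45+0.04·-1.0) = 20.96
  r_corr = 11.29 + 20.96 = 32.25 μm/a
Category bounds: 25…50 μm/a bracket r_corr ⇒ C3

C3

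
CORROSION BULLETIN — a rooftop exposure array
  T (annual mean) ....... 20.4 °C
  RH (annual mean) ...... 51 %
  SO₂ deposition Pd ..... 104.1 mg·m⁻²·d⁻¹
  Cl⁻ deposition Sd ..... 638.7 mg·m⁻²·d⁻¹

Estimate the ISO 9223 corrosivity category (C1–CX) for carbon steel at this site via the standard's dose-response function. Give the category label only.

carbon steel: f(T) = -0.054·(T−10) [T>10 °C] = -0.5616
  sulphur-dioxide contribution → 31.34 μm/a
  chloride contribution → 68.11 μm/a
  total first-year rate 99.45 μm/a
ISO 9223 Table 2 (carbon steel): 80 < 99.4 ≤ 200 μm/a ⇒ C5

C5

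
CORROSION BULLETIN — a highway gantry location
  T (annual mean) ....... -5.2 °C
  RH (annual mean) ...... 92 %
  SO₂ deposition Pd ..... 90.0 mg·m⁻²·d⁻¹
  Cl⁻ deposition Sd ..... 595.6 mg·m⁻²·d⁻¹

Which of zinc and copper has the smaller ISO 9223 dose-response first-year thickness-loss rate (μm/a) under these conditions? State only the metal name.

zinc: f(T) = +0.038·(T−10) [T≤10 °C] = -0.5776
  Pd branch = 0.0129·Pd^0.44·e^(0.046·RH+f) = 3.61 μm/a
  Sd branch = 0.0175·Sd^0.57·e^(0.008·RH+0.085·T) = 0.8963 μm/a
  sum: 3.61 + 0.8963 → r_corr = 4.507 μm/a
copper: temperature factor f = +0.126·(-15.2) = -1.9152
  Pd branch = 0.0053·Pd^0.26·e^(0.059·RH+f) = 0.5728 μm/a
  Cl⁻ term: 0.01025·595.6^0.27·exp(0.036·92+0.049·-5.2) = 1.224
  sum: 0.5728 + 1.224 → r_corr = 1.796 μm/a
Ordering by μm/a: zinc (4.51) > copper (1.8)

copper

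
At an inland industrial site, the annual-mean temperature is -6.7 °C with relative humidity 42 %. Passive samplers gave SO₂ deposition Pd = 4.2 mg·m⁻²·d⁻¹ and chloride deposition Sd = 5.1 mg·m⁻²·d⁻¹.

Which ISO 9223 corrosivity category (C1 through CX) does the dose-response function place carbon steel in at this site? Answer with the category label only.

C2

carbon steel: temperature factor f = +0.150·(-16.7) = -2.5050
  SO₂ term: 1.77·4.2^0.52·exp(0.02·42-2.5050) = 0.7063
  Sd branch = 0.102·Sd^0.62·e^(0.033·RH+0.04·T) = 0.8567 μm/a
  r_corr = 0.7063 + 0.8567 = 1.563 μm/a
ISO 9223 Table 2 (carbon steel): 1.3 < 1.56 ≤ 25 μm/a ⇒ C2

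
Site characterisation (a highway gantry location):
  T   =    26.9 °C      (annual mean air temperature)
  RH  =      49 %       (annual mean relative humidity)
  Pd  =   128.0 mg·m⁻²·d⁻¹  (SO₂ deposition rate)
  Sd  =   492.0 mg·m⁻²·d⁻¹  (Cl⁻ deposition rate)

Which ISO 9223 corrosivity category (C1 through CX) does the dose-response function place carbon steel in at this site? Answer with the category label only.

C5

carbon steel: temperature factor f = -0.054·(16.9) = -0.9126
  SO₂ term: 1.77·128.0^0.52·exp(0.02·49-0.9126) = 23.6
  Cl⁻ term: 0.102·492.0^0.62·exp(0.033·49+0.04·26.9) = 70.34
  r_corr = 23.6 + 70.34 = 93.94 μm/a
ISO 9223 Table 2 (carbon steel): 80 < 93.9 ≤ 200 μm/a ⇒ C5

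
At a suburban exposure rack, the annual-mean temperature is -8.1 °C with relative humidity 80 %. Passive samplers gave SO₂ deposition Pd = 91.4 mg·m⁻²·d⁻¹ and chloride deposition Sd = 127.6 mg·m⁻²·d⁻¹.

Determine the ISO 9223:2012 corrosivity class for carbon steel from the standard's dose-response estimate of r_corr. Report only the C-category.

C3

carbon steel: f(T) = +0.150·(T−10) [T≤10 °C] = -2.7150
  Pd branch = 1.77·Pd^0.52·e^(0.02·RH+f) = 6.073 μm/a
  Sd branch = 0.102·Sd^0.62·e^(0.033·RH+0.04·T) = 20.9 μm/a
  sum: 6.073 + 20.9 → r_corr = 26.97 μm/a
Category bounds: 25…50 μm/a bracket r_corr ⇒ C3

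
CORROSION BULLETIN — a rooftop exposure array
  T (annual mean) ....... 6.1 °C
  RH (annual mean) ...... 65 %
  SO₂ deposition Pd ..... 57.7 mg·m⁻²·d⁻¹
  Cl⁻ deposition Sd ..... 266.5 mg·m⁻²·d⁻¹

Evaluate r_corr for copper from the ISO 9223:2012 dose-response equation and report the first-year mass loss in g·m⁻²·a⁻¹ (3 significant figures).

copper: T≤10 °C ⇒ hinge +0.126·(6.1−10) = -0.4914
  SO₂ term: 0.0053·57.7^0.26·exp(0.059·65-0.4914) = 0.4308
  Sd branch = 0.01025·Sd^0.27·e^(0.036·RH+0.049·T) = 0.6482 μm/a
  r_corr = 0.4308 + 0.6482 = 1.079 μm/a
Convert to mass loss: 1.079 μm/a × 8.96 g/cm³ = 9.668 g·m⁻²·a⁻¹

r_corr = 9.67 g·m⁻²·a⁻¹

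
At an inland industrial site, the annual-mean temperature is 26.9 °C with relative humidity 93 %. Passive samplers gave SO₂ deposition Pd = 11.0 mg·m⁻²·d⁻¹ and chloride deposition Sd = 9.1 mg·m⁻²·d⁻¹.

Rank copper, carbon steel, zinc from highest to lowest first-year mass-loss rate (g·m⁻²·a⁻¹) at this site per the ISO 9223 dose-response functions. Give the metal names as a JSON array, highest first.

copper: f(T) = -0.080·(T−10) [T>10 °C] = -1.3520
  sulphur-dioxide contribution → 0.6178 μm/a
  chloride contribution → 1.978 μm/a
  ⇒ r_corr(copper) = 2.595 μm/a
  mass loss = 2.595 μm/a × 8.96 g/cm³ = 23.25 g·m⁻²·a⁻¹
carbon steel: T>10 °C ⇒ hinge -0.054·(26.9−10) = -0.9126
  sulphur-dioxide contribution → 15.88 μm/a
  chloride contribution → 25.31 μm/a
  total first-year rate 41.2 μm/a
  mass loss = 41.2 μm/a × 7.85 g/cm³ = 323.4 g·m⁻²·a⁻¹
zinc: temperature factor f = -0.071·(16.9) = -1.1999
  sulphur-dioxide contribution → 0.8046 μm/a
  chloride contribution → 1.276 μm/a
  total first-year rate 2.081 μm/a
  mass loss = 2.081 μm/a × 7.14 g/cm³ = 14.86 g·m⁻²·a⁻¹
Ordering by g·m⁻²·a⁻¹: carbon steel (323) > copper (23.3) > zinc (14.9)

["carbon steel", "copper", "zinc"]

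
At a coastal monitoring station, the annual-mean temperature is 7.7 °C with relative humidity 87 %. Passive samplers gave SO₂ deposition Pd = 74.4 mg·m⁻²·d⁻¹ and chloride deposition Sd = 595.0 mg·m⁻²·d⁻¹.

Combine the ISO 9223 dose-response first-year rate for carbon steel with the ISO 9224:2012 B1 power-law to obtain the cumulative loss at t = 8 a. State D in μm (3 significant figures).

carbon steel: temperature factor f = +0.150·(-2.3) = -0.3450
  sulphur-dioxide contribution → 67.15 μm/a
  chloride contribution → 128.7 μm/a
  total first-year rate 195.8 μm/a
Power-law: D(8) = r_corr · 8^0.523
  D(8) = 195.8 × 8^0.523 = 195.8 × 2.967 = 580.9 μm

D(8) = 581 μm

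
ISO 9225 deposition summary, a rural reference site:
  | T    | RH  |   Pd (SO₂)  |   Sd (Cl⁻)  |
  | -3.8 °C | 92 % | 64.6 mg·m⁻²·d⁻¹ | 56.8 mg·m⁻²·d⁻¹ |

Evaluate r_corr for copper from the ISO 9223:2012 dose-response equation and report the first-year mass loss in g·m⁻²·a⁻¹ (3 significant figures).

copper: T≤10 °C ⇒ hinge +0.126·(-3.8−10) = -1.7388
  sulphur-dioxide contribution → 0.6268 μm/a
  chloride contribution → 0.6949 μm/a
  total first-year rate 1.322 μm/a
Convert to mass loss: 1.322 μm/a × 8.96 g/cm³ = 11.84 g·m⁻²·a⁻¹

r_corr = 11.8 g·m⁻²·a⁻¹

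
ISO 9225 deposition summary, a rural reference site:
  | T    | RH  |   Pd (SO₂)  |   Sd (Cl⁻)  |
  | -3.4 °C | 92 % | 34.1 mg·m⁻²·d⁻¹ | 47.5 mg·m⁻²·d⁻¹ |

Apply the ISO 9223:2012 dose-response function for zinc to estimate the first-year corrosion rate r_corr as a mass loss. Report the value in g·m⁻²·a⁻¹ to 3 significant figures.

zinc: T≤10 °C ⇒ hinge +0.038·(-3.4−10) = -0.5092
  Pd branch = 0.0129·Pd^0.44·e^(0.046·RH+f) = 2.522 μm/a
  Sd branch = 0.0175·Sd^0.57·e^(0.008·RH+0.085·T) = 0.2471 μm/a
  r_corr = 2.522 + 0.2471 = 2.769 μm/a
Convert to mass loss: 2.769 μm/a × 7.14 g/cm³ = 19.77 g·m⁻²·a⁻¹

r_corr = 19.8 g·m⁻²·a⁻¹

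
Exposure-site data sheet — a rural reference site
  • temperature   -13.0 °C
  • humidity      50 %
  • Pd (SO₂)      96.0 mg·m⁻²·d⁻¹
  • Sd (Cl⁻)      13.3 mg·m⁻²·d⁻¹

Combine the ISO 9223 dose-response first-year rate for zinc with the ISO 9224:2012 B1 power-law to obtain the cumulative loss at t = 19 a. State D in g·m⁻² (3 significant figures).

D(19) = 34.2 g·m⁻²

zinc: temperature factor f = +0.038·(-23.0) = -0.8740
  sulphur-dioxide contribution → 0.4 μm/a
  chloride contribution → 0.0378 μm/a
  ⇒ r_corr(zinc) = 0.4378 μm/a
Power-law: D(19) = r_corr · 19^0.813
  D(19) = 0.4378 × 19^0.813 = 0.4378 × 10.96 = 4.797 μm
  Mass loss = 4.797 μm × 7.14 g/cm³ = 34.25 g·m⁻²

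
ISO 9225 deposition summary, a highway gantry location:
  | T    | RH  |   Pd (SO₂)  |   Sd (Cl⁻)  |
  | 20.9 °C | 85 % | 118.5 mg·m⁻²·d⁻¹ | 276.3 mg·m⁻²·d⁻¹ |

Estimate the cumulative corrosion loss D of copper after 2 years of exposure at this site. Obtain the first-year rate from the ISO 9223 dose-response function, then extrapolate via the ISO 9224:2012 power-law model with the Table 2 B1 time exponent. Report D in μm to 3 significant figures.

D(2) = 6.24 μm

copper: T>10 °C ⇒ hinge -0.080·(20.9−10) = -0.8720
  sulphur-dioxide contribution → 1.155 μm/a
  chloride contribution → 2.777 μm/a
  ⇒ r_corr(copper) = 3.933 μm/a
Long-term exponent b (ISO 9224 Table 2, B1) = 0.667
  D(2) = 3.933 × 2^0.667 = 3.933 × 1.588 = 6.244 μm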